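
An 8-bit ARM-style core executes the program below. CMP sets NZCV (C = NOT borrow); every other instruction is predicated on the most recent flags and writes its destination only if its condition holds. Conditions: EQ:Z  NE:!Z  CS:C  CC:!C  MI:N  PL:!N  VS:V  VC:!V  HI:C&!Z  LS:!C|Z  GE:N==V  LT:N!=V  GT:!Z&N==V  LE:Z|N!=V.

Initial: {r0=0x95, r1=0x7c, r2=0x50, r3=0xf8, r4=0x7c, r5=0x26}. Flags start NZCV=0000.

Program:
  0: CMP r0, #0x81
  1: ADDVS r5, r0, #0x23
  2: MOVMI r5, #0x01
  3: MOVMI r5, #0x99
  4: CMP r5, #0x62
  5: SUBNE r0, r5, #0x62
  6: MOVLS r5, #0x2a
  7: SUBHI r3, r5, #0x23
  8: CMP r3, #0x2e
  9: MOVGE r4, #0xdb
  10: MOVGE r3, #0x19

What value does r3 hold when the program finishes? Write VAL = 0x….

VAL = 0xf8

0: ✓ CMP  NZCV=0010
1: · ADDVS
2: · MOVMI
3: · MOVMI
4: ✓ CMP  NZCV=1000
5: ✓ SUBNE  r0←0xc4
6: ✓ MOVLS  r5←0x2a
7: · SUBHI
8: ✓ CMP  NZCV=1010
9: · MOVGE
10: · MOVGE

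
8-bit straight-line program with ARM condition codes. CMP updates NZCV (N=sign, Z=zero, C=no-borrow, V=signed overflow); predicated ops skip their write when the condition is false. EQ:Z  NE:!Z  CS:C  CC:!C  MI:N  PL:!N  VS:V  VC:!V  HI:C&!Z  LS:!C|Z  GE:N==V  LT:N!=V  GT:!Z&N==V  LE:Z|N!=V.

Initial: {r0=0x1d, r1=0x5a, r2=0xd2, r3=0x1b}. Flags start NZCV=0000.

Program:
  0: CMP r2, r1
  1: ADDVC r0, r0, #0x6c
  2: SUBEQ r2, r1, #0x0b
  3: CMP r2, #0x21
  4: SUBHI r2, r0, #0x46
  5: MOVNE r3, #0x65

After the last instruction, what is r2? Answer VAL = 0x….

VAL = 0xd7

[0] flags=0011 → (cmp)
[1] flags=0011 VC?F → skip
[2] flags=0011 EQ?F → skip
[3] flags=1010 → (cmp)
[4] flags=1010 HI?T → r2=0xd7
[5] flags=1010 NE?T → r3=0x65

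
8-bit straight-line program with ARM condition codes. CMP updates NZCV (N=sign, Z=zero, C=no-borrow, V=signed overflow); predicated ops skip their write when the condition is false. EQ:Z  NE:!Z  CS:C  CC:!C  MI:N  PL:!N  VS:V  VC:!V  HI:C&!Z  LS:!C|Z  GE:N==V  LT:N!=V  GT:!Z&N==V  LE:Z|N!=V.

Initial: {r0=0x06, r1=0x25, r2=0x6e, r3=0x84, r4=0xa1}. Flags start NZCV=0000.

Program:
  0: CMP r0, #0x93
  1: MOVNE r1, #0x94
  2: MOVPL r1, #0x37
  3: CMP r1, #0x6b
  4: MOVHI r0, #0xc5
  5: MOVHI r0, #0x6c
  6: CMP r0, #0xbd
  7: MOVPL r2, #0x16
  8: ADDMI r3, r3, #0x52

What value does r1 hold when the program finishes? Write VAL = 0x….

VAL = 0x37

[0] flags=0000 → (cmp)
[1] flags=0000 NE?T → r1=0x94
[2] flags=0000 PL?T → r1=0x37
[3] flags=1000 → (cmp)
[4] flags=1000 HI?F → skip
[5] flags=1000 HI?F → skip
[6] flags=0000 → (cmp)
[7] flags=0000 PL?T → r2=0x16
[8] flags=0000 MI?F → skip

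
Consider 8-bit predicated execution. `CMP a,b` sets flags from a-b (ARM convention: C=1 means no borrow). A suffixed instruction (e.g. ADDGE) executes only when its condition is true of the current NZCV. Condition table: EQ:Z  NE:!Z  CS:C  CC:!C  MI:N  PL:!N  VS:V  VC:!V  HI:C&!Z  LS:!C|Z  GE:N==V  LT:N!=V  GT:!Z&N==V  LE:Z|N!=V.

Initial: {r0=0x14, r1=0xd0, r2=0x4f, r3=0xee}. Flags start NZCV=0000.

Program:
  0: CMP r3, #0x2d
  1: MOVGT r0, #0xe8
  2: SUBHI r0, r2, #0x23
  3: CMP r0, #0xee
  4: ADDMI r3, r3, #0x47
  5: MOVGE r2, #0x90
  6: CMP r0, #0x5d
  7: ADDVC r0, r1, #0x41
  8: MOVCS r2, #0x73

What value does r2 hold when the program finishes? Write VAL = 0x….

0: ✓ CMP  NZCV=1010
1: · MOVGT
2: ✓ SUBHI  r0←0x2c
3: ✓ CMP  NZCV=0000
4: · ADDMI
5: ✓ MOVGE  r2←0x90
6: ✓ CMP  NZCV=1000
7: ✓ ADDVC  r0←0x11
8: · MOVCS

VAL = 0x90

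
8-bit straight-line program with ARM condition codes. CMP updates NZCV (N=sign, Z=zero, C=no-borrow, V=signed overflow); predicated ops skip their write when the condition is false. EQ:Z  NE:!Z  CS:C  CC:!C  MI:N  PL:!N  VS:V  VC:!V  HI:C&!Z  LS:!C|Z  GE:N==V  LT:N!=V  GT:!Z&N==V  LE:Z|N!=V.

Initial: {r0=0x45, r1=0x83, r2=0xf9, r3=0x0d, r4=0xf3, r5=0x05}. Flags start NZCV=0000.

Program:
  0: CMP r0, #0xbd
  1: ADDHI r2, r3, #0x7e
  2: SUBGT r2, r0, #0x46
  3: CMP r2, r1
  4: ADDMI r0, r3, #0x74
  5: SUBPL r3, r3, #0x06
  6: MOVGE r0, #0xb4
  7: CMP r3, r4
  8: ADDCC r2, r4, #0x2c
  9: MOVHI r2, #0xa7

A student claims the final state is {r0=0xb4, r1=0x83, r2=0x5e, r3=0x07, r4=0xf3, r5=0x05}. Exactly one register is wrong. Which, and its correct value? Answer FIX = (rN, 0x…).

0: ✓ CMP  NZCV=1001
1: · ADDHI
2: ✓ SUBGT  r2←0xff
3: ✓ CMP  NZCV=0010
4: · ADDMI
5: ✓ SUBPL  r3←0x07
6: ✓ MOVGE  r0←0xb4
7: ✓ CMP  NZCV=0000
8: ✓ ADDCC  r2←0x1f
9: · MOVHI

FIX = (r2, 0x1f)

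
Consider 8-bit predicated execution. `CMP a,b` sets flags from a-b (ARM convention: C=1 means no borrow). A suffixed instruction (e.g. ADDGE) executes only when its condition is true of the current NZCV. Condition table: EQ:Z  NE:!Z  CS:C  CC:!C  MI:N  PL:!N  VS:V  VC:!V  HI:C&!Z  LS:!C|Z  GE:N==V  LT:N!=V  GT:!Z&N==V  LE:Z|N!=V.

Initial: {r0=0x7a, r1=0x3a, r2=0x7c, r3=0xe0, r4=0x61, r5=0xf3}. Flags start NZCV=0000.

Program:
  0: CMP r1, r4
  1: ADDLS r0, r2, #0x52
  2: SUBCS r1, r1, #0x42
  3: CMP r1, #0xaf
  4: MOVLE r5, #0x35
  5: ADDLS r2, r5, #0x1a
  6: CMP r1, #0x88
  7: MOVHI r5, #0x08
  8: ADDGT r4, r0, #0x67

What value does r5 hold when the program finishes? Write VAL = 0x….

[0] flags=1000 → (cmp)
[1] flags=1000 LS?T → r0=0xce
[2] flags=1000 CS?F → skip
[3] flags=1001 → (cmp)
[4] flags=1001 LE?F → skip
[5] flags=1001 LS?T → r2=0x0d
[6] flags=1001 → (cmp)
[7] flags=1001 HI?F → skip
[8] flags=1001 GT?T → r4=0x35

VAL = 0xf3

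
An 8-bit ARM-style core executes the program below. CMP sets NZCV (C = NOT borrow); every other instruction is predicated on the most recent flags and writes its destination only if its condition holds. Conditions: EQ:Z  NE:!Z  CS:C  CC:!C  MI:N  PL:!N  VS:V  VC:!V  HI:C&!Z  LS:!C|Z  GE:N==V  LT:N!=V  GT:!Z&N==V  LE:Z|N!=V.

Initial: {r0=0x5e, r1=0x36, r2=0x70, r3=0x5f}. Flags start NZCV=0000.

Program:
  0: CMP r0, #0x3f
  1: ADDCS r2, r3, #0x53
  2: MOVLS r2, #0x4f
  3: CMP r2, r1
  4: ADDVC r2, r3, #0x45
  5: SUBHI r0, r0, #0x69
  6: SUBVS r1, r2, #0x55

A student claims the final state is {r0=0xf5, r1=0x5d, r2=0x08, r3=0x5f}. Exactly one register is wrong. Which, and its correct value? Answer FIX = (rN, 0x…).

0: ✓ CMP  NZCV=0010
1: ✓ ADDCS  r2←0xb2
2: · MOVLS
3: ✓ CMP  NZCV=0011
4: · ADDVC
5: ✓ SUBHI  r0←0xf5
6: ✓ SUBVS  r1←0x5d

FIX = (r2, 0xb2)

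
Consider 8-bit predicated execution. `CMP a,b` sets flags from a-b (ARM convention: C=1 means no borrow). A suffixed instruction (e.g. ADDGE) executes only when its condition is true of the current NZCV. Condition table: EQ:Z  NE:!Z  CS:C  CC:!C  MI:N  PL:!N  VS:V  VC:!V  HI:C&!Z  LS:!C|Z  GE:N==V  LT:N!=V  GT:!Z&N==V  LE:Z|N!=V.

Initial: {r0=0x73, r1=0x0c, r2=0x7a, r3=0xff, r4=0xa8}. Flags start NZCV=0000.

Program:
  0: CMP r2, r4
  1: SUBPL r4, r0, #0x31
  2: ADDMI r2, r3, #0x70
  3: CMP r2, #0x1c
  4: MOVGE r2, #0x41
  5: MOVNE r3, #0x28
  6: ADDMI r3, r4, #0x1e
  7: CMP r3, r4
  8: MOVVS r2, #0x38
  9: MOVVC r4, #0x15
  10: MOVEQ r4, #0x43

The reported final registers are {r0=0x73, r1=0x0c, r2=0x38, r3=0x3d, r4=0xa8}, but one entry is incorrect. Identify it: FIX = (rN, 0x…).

0: ✓ CMP  NZCV=1001
1: · SUBPL
2: ✓ ADDMI  r2←0x6f
3: ✓ CMP  NZCV=0010
4: ✓ MOVGE  r2←0x41
5: ✓ MOVNE  r3←0x28
6: · ADDMI
7: ✓ CMP  NZCV=1001
8: ✓ MOVVS  r2←0x38
9: · MOVVC
10: · MOVEQ

FIX = (r3, 0x28)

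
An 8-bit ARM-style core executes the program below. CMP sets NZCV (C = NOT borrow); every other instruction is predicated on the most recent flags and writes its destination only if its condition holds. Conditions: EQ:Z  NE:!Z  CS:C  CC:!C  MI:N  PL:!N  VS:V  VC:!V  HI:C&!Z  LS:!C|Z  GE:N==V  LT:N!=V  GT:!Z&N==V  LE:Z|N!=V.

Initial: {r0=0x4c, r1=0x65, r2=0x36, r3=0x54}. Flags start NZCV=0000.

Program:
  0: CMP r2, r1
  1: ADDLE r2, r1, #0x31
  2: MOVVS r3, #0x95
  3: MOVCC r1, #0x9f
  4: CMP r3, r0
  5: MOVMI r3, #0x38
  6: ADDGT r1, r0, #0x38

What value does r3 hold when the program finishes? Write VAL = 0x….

0: ✓ CMP  NZCV=1000
1: ✓ ADDLE  r2←0x96
2: · MOVVS
3: ✓ MOVCC  r1←0x9f
4: ✓ CMP  NZCV=0010
5: · MOVMI
6: ✓ ADDGT  r1←0x84

VAL = 0x54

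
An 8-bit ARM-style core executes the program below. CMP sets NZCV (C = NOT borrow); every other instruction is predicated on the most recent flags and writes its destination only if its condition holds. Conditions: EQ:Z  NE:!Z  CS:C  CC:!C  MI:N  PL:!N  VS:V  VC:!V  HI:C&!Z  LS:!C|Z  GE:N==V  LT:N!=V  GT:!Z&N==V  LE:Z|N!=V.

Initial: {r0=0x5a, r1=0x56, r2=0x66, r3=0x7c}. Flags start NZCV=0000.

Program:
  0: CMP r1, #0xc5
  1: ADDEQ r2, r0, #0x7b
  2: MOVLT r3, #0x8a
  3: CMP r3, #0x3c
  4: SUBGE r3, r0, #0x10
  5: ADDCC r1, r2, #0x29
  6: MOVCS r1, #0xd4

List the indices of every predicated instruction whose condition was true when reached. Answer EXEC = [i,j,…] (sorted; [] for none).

[0] flags=1001 → (cmp)
[1] flags=1001 EQ?F → skip
[2] flags=1001 LT?F → skip
[3] flags=0010 → (cmp)
[4] flags=0010 GE?T → r3=0x4a
[5] flags=0010 CC?F → skip
[6] flags=0010 CS?T → r1=0xd4

EXEC = [4,6]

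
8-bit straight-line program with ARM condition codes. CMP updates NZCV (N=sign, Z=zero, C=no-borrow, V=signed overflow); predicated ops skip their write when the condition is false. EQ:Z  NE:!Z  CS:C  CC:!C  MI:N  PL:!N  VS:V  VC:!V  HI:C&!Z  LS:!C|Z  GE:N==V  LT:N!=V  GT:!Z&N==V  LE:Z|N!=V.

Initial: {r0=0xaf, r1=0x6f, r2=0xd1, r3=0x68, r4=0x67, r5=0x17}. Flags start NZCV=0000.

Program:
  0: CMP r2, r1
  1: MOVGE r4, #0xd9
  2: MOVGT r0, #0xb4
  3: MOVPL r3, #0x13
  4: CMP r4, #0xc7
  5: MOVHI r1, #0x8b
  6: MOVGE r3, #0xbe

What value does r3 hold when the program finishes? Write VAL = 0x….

[0] flags=0011 → (cmp)
[1] flags=0011 GE?F → skip
[2] flags=0011 GT?F → skip
[3] flags=0011 PL?T → r3=0x13
[4] flags=1001 → (cmp)
[5] flags=1001 HI?F → skip
[6] flags=1001 GE?T → r3=0xbe

VAL = 0xbe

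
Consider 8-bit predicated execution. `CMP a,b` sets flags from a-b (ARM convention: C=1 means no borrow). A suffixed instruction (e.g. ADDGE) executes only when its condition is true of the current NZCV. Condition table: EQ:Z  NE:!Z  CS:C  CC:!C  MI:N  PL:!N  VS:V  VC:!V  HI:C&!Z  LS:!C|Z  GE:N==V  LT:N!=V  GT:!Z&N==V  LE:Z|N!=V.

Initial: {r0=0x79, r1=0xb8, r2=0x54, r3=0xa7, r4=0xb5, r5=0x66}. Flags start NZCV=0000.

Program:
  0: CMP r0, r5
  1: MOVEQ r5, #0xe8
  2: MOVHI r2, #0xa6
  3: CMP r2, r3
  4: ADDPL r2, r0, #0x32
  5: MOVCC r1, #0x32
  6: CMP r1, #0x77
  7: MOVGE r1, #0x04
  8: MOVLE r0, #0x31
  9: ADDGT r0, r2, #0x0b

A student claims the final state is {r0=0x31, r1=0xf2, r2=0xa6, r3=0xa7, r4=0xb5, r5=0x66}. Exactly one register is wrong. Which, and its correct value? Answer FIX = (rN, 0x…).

[0] flags=0010 → (cmp)
[1] flags=0010 EQ?F → skip
[2] flags=0010 HI?T → r2=0xa6
[3] flags=1000 → (cmp)
[4] flags=1000 PL?F → skip
[5] flags=1000 CC?T → r1=0x32
[6] flags=1000 → (cmp)
[7] flags=1000 GE?F → skip
[8] flags=1000 LE?T → r0=0x31
[9] flags=1000 GT?F → skip

FIX = (r1, 0x32)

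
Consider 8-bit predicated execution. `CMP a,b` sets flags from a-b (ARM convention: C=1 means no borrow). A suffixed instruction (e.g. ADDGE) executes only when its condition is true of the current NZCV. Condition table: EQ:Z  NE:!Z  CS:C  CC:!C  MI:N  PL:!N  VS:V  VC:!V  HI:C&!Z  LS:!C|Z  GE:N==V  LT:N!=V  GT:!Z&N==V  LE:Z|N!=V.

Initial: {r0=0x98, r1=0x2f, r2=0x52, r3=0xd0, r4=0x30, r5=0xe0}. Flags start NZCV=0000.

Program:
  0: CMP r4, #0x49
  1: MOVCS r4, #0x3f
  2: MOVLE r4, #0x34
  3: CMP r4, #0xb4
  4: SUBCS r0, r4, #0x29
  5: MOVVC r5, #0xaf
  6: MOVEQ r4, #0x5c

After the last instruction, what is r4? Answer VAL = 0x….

0: ✓ CMP  NZCV=1000
1: · MOVCS
2: ✓ MOVLE  r4←0x34
3: ✓ CMP  NZCV=1001
4: · SUBCS
5: · MOVVC
6: · MOVEQ

VAL = 0x34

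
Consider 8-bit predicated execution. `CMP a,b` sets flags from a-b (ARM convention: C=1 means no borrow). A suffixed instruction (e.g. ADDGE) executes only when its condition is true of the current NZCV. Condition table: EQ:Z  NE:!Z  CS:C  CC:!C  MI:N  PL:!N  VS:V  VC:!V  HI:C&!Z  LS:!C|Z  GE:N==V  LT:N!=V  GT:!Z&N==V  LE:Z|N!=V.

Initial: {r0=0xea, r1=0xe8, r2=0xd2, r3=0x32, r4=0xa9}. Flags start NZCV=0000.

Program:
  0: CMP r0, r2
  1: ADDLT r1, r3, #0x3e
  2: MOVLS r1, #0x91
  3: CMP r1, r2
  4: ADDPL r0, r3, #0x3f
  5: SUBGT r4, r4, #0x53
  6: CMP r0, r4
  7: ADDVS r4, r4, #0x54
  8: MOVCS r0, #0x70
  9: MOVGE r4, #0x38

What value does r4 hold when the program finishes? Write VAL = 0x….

[0] flags=0010 → (cmp)
[1] flags=0010 LT?F → skip
[2] flags=0010 LS?F → skip
[3] flags=0010 → (cmp)
[4] flags=0010 PL?T → r0=0x71
[5] flags=0010 GT?T → r4=0x56
[6] flags=0010 → (cmp)
[7] flags=0010 VS?F → skip
[8] flags=0010 CS?T → r0=0x70
[9] flags=0010 GE?T → r4=0x38

VAL = 0x38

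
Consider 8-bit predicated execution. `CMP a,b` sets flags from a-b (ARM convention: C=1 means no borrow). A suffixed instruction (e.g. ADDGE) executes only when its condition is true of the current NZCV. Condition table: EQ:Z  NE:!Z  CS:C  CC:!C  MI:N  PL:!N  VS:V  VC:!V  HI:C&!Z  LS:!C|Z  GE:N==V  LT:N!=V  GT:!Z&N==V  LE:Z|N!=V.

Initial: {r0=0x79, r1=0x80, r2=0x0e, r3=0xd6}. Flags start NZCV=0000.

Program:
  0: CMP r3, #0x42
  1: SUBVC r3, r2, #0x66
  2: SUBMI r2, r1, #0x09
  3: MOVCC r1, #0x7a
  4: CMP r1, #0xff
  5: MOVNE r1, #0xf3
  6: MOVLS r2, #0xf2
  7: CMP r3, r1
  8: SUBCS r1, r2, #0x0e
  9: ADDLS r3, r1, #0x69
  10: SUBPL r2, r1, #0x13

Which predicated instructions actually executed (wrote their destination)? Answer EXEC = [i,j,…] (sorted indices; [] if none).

EXEC = [1,2,5,6,9]

0: ✓ CMP  NZCV=1010
1: ✓ SUBVC  r3←0xa8
2: ✓ SUBMI  r2←0x77
3: · MOVCC
4: ✓ CMP  NZCV=1000
5: ✓ MOVNE  r1←0xf3
6: ✓ MOVLS  r2←0xf2
7: ✓ CMP  NZCV=1000
8: · SUBCS
9: ✓ ADDLS  r3←0x5c
10: · SUBPL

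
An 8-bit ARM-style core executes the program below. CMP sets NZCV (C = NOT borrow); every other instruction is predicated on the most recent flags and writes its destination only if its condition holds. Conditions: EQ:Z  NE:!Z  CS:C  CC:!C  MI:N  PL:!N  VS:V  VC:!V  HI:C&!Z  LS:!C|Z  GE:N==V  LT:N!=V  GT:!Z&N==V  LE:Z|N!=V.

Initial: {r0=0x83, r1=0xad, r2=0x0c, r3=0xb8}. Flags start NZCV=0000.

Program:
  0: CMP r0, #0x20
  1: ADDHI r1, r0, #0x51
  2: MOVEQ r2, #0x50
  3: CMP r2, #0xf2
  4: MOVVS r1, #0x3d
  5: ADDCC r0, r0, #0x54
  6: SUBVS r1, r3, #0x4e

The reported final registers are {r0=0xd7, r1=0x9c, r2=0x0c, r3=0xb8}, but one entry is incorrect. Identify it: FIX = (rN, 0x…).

FIX = (r1, 0xd4)

[0] flags=0011 → (cmp)
[1] flags=0011 HI?T → r1=0xd4
[2] flags=0011 EQ?F → skip
[3] flags=0000 → (cmp)
[4] flags=0000 VS?F → skip
[5] flags=0000 CC?T → r0=0xd7
[6] flags=0000 VS?F → skip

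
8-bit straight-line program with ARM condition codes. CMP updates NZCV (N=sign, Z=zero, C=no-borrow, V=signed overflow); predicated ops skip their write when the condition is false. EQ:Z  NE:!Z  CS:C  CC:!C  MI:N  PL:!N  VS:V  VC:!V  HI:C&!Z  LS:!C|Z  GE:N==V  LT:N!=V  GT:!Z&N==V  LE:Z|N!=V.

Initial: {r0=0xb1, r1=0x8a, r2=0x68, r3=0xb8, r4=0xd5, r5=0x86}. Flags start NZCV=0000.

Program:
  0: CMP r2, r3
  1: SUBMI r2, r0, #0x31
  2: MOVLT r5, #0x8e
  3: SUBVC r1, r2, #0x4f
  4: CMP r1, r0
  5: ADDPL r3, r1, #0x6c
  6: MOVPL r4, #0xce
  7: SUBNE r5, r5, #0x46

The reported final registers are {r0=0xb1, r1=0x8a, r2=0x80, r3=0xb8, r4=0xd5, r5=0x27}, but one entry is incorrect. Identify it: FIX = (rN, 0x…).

FIX = (r5, 0x40)

0: ✓ CMP  NZCV=1001
1: ✓ SUBMI  r2←0x80
2: · MOVLT
3: · SUBVC
4: ✓ CMP  NZCV=1000
5: · ADDPL
6: · MOVPL
7: ✓ SUBNE  r5←0x40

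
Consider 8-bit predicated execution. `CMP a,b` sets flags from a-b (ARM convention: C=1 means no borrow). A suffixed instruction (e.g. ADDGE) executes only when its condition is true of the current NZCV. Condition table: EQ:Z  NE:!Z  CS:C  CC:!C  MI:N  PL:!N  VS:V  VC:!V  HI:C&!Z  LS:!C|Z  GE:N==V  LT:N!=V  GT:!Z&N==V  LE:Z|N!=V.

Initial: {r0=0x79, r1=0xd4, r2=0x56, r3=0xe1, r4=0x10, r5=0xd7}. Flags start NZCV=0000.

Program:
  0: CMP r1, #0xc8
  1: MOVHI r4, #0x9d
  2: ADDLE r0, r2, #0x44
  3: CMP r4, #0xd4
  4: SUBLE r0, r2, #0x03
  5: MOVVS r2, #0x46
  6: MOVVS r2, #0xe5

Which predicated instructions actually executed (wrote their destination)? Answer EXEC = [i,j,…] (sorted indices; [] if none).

EXEC = [1,4]

0: ✓ CMP  NZCV=0010
1: ✓ MOVHI  r4←0x9d
2: · ADDLE
3: ✓ CMP  NZCV=1000
4: ✓ SUBLE  r0←0x53
5: · MOVVS
6: · MOVVS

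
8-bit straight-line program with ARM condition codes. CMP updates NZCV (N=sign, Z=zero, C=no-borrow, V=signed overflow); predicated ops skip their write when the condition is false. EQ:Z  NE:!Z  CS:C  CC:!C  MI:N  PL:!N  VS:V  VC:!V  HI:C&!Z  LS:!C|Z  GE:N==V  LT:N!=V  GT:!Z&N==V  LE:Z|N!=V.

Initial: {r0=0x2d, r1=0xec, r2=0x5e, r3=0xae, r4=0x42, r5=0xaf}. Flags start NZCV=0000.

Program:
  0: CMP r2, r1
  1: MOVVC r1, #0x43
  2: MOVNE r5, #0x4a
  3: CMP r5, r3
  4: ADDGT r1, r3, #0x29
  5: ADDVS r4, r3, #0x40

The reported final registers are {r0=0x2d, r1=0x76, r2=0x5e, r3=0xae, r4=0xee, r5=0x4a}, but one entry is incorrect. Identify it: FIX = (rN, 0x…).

FIX = (r1, 0xd7)

0: ✓ CMP  NZCV=0000
1: ✓ MOVVC  r1←0x43
2: ✓ MOVNE  r5←0x4a
3: ✓ CMP  NZCV=1001
4: ✓ ADDGT  r1←0xd7
5: ✓ ADDVS  r4←0xee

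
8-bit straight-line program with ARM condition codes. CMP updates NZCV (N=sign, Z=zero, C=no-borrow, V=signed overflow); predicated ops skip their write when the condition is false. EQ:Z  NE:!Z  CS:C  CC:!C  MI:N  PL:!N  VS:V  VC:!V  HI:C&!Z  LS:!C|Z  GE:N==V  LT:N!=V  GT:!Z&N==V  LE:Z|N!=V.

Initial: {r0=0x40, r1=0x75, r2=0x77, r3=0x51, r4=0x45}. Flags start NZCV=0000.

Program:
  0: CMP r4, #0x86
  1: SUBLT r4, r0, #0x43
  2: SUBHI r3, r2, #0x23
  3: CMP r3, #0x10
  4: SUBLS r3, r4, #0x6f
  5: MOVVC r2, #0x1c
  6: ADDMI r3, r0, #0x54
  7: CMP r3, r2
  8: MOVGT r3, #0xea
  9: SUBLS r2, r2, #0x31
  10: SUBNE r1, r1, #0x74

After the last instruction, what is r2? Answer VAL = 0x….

VAL = 0x1c

0: ✓ CMP  NZCV=1001
1: · SUBLT
2: · SUBHI
3: ✓ CMP  NZCV=0010
4: · SUBLS
5: ✓ MOVVC  r2←0x1c
6: · ADDMI
7: ✓ CMP  NZCV=0010
8: ✓ MOVGT  r3←0xea
9: · SUBLS
10: ✓ SUBNE  r1←0x01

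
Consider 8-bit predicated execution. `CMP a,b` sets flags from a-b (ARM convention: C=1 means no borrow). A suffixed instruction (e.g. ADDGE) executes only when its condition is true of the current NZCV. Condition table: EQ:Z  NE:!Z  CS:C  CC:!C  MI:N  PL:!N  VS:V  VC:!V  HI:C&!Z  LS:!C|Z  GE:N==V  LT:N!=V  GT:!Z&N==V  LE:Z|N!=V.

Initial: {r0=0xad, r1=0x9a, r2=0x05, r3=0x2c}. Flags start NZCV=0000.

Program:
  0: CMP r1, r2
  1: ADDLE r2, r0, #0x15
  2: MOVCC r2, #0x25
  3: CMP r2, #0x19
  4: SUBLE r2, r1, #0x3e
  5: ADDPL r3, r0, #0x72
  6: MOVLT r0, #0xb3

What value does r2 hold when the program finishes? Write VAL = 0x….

VAL = 0x5c

0: ✓ CMP  NZCV=1010
1: ✓ ADDLE  r2←0xc2
2: · MOVCC
3: ✓ CMP  NZCV=1010
4: ✓ SUBLE  r2←0x5c
5: · ADDPL
6: ✓ MOVLT  r0←0xb3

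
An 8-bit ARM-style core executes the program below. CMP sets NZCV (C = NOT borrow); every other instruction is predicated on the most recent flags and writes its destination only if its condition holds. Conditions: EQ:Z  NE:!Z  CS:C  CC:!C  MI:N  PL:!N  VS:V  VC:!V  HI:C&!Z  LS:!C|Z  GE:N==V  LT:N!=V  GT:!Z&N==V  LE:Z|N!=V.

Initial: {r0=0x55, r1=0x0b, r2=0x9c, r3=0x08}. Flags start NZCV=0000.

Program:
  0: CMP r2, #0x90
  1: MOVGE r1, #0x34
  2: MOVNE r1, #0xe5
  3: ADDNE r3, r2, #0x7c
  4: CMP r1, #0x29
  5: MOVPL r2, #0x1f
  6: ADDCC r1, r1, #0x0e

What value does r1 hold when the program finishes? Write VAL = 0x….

[0] flags=0010 → (cmp)
[1] flags=0010 GE?T → r1=0x34
[2] flags=0010 NE?T → r1=0xe5
[3] flags=0010 NE?T → r3=0x18
[4] flags=1010 → (cmp)
[5] flags=1010 PL?F → skip
[6] flags=1010 CC?F → skip

VAL = 0xe5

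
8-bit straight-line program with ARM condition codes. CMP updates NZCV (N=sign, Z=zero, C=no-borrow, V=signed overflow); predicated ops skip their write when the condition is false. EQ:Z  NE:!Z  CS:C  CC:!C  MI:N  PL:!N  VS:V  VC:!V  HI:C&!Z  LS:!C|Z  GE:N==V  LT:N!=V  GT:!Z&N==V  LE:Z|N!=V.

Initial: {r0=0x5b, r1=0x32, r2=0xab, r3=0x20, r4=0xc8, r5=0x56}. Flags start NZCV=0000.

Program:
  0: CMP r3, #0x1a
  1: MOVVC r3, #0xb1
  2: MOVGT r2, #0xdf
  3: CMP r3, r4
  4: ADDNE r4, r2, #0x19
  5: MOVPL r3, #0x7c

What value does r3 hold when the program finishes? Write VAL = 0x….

VAL = 0xb1

0: ✓ CMP  NZCV=0010
1: ✓ MOVVC  r3←0xb1
2: ✓ MOVGT  r2←0xdf
3: ✓ CMP  NZCV=1000
4: ✓ ADDNE  r4←0xf8
5: · MOVPL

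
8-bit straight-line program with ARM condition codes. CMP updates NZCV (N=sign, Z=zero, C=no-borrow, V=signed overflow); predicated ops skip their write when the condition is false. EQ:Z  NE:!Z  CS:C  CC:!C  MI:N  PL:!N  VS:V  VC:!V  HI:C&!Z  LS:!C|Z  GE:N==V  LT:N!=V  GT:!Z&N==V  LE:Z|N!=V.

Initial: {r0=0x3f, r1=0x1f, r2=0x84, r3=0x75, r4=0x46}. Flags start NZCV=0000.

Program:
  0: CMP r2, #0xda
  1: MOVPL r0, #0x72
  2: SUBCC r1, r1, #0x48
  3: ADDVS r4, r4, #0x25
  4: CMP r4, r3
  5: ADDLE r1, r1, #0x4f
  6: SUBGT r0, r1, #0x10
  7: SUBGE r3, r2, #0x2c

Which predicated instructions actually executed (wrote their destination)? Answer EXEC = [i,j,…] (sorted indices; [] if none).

EXEC = [2,5]

0: ✓ CMP  NZCV=1000
1: · MOVPL
2: ✓ SUBCC  r1←0xd7
3: · ADDVS
4: ✓ CMP  NZCV=1000
5: ✓ ADDLE  r1←0x26
6: · SUBGT
7: · SUBGE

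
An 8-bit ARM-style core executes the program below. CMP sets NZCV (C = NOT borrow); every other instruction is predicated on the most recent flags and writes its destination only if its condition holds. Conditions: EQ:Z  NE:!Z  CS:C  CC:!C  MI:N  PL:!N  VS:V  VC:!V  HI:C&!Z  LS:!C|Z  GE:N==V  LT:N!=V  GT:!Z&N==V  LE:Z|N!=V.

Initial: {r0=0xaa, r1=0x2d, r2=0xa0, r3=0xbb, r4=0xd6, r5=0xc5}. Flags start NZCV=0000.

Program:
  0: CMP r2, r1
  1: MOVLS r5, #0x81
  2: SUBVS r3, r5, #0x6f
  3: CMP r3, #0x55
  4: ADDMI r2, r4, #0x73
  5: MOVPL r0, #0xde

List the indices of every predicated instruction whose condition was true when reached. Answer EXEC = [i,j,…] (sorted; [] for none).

EXEC = [2,5]

0: ✓ CMP  NZCV=0011
1: · MOVLS
2: ✓ SUBVS  r3←0x56
3: ✓ CMP  NZCV=0010
4: · ADDMI
5: ✓ MOVPL  r0←0xde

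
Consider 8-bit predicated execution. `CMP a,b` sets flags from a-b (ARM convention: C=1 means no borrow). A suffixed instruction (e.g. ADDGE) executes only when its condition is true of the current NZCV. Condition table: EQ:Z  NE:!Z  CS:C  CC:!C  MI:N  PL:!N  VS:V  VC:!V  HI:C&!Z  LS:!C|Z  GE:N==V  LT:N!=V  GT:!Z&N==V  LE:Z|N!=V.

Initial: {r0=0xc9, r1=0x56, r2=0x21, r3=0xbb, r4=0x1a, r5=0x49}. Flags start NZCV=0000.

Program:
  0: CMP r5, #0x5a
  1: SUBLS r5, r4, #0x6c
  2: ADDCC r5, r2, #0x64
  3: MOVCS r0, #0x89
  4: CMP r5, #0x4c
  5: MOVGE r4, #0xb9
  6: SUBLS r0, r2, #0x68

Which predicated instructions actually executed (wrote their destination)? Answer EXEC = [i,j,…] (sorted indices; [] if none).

EXEC = [1,2]

[0] flags=1000 → (cmp)
[1] flags=1000 LS?T → r5=0xae
[2] flags=1000 CC?T → r5=0x85
[3] flags=1000 CS?F → skip
[4] flags=0011 → (cmp)
[5] flags=0011 GE?F → skip
[6] flags=0011 LS?F → skip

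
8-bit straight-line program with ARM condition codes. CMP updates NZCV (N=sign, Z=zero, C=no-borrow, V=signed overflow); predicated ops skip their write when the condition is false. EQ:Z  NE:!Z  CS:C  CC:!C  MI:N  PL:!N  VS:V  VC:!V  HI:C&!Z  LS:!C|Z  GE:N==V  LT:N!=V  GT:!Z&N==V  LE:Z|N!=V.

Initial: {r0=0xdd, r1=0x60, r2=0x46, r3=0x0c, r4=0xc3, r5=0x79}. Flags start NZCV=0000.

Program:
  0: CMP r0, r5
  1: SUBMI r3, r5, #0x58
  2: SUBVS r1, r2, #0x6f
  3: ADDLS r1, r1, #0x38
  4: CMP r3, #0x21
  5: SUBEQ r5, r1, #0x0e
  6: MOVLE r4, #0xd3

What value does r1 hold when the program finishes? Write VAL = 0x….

[0] flags=0011 → (cmp)
[1] flags=0011 MI?F → skip
[2] flags=0011 VS?T → r1=0xd7
[3] flags=0011 LS?F → skip
[4] flags=1000 → (cmp)
[5] flags=1000 EQ?F → skip
[6] flags=1000 LE?T → r4=0xd3

VAL = 0xd7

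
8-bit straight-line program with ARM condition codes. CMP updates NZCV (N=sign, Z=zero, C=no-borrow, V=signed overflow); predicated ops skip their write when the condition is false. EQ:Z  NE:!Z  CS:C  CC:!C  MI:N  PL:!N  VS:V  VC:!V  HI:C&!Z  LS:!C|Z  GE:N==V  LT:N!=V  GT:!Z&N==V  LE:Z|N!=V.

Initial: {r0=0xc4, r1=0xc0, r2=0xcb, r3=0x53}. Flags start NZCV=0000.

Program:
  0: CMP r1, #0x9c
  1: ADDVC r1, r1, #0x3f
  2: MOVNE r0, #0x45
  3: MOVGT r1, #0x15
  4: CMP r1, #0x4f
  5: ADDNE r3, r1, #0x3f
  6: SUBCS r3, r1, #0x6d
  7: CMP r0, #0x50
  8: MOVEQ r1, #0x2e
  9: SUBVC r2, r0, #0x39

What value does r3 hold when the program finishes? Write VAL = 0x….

[0] flags=0010 → (cmp)
[1] flags=0010 VC?T → r1=0xff
[2] flags=0010 NE?T → r0=0x45
[3] flags=0010 GT?T → r1=0x15
[4] flags=1000 → (cmp)
[5] flags=1000 NE?T → r3=0x54
[6] flags=1000 CS?F → skip
[7] flags=1000 → (cmp)
[8] flags=1000 EQ?F → skip
[9] flags=1000 VC?T → r2=0x0c

VAL = 0x54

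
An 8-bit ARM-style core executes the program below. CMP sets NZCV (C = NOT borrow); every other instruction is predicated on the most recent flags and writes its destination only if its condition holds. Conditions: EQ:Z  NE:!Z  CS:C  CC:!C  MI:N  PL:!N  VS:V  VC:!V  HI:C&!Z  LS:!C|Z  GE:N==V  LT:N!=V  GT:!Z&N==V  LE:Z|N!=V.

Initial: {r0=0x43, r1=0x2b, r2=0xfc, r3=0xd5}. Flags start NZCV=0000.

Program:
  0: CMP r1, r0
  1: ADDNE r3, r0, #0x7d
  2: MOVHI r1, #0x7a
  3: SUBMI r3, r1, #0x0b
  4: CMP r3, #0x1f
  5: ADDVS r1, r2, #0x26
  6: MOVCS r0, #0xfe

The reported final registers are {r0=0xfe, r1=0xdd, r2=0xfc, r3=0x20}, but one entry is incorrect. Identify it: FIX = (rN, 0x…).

0: ✓ CMP  NZCV=1000
1: ✓ ADDNE  r3←0xc0
2: · MOVHI
3: ✓ SUBMI  r3←0x20
4: ✓ CMP  NZCV=0010
5: · ADDVS
6: ✓ MOVCS  r0←0xfe

FIX = (r1, 0x2b)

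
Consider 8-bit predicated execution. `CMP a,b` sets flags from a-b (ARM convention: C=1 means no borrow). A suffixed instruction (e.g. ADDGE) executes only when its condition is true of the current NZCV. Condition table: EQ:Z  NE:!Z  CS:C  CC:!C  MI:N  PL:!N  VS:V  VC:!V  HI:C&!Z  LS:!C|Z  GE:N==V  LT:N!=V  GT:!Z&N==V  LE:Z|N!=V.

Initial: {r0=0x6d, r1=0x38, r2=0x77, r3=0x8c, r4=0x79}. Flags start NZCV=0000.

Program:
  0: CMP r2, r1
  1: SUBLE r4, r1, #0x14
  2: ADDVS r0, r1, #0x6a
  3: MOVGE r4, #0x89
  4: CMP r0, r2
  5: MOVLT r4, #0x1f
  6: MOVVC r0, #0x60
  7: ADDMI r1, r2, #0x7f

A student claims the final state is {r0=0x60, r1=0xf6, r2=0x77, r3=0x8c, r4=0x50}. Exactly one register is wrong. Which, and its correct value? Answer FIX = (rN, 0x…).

0: ✓ CMP  NZCV=0010
1: · SUBLE
2: · ADDVS
3: ✓ MOVGE  r4←0x89
4: ✓ CMP  NZCV=1000
5: ✓ MOVLT  r4←0x1f
6: ✓ MOVVC  r0←0x60
7: ✓ ADDMI  r1←0xf6

FIX = (r4, 0x1f)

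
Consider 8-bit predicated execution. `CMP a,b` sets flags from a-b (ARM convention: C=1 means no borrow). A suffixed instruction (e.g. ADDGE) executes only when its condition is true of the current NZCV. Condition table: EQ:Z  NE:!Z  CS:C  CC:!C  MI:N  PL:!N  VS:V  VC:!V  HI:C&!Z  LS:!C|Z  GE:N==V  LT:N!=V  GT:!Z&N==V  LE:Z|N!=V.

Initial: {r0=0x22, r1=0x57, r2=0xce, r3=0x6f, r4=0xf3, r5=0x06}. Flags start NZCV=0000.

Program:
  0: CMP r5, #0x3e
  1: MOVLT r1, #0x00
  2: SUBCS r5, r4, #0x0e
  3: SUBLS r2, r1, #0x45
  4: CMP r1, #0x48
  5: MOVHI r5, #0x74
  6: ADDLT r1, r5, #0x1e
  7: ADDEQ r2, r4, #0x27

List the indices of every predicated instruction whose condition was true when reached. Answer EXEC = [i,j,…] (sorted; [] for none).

EXEC = [1,3,6]

0: ✓ CMP  NZCV=1000
1: ✓ MOVLT  r1←0x00
2: · SUBCS
3: ✓ SUBLS  r2←0xbb
4: ✓ CMP  NZCV=1000
5: · MOVHI
6: ✓ ADDLT  r1←0x24
7: · ADDEQ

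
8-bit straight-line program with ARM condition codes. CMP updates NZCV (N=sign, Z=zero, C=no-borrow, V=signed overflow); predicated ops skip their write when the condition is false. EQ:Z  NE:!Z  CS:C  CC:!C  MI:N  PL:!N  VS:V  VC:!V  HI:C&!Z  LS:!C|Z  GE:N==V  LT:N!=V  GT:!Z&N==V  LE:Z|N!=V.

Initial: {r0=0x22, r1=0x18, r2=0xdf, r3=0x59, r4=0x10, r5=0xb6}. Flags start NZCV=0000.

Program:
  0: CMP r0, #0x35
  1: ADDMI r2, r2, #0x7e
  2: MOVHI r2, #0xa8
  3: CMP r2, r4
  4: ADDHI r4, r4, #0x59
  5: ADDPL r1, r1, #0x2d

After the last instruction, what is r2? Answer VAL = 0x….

[0] flags=1000 → (cmp)
[1] flags=1000 MI?T → r2=0x5d
[2] flags=1000 HI?F → skip
[3] flags=0010 → (cmp)
[4] flags=0010 HI?T → r4=0x69
[5] flags=0010 PL?T → r1=0x45

VAL = 0x5d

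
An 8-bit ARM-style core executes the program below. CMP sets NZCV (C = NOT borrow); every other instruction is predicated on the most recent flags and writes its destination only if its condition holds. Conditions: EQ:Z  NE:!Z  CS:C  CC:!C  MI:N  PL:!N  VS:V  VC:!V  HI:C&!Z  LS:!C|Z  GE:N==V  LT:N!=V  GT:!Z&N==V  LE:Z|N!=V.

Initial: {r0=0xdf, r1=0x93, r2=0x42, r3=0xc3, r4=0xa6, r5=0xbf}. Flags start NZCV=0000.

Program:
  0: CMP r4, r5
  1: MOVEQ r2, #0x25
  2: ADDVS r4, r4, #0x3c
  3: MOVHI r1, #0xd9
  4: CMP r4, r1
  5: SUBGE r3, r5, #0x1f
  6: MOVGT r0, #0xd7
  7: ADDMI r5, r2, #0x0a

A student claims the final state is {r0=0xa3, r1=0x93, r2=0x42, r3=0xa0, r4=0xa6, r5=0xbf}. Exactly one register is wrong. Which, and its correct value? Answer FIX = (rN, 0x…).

0: ✓ CMP  NZCV=1000
1: · MOVEQ
2: · ADDVS
3: · MOVHI
4: ✓ CMP  NZCV=0010
5: ✓ SUBGE  r3←0xa0
6: ✓ MOVGT  r0←0xd7
7: · ADDMI

FIX = (r0, 0xd7)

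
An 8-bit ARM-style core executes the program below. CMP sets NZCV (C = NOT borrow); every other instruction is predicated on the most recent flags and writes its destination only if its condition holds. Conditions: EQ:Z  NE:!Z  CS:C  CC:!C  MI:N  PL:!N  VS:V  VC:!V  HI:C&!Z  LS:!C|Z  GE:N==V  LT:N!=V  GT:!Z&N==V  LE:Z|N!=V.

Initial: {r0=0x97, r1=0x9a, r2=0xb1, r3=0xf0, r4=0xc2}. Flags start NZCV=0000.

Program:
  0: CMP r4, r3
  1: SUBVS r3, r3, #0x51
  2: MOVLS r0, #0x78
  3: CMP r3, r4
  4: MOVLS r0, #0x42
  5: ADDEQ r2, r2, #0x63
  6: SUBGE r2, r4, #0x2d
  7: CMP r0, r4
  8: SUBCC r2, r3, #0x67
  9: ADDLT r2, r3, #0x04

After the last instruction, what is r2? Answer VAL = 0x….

VAL = 0x89

[0] flags=1000 → (cmp)
[1] flags=1000 VS?F → skip
[2] flags=1000 LS?T → r0=0x78
[3] flags=0010 → (cmp)
[4] flags=0010 LS?F → skip
[5] flags=0010 EQ?F → skip
[6] flags=0010 GE?T → r2=0x95
[7] flags=1001 → (cmp)
[8] flags=1001 CC?T → r2=0x89
[9] flags=1001 LT?F → skip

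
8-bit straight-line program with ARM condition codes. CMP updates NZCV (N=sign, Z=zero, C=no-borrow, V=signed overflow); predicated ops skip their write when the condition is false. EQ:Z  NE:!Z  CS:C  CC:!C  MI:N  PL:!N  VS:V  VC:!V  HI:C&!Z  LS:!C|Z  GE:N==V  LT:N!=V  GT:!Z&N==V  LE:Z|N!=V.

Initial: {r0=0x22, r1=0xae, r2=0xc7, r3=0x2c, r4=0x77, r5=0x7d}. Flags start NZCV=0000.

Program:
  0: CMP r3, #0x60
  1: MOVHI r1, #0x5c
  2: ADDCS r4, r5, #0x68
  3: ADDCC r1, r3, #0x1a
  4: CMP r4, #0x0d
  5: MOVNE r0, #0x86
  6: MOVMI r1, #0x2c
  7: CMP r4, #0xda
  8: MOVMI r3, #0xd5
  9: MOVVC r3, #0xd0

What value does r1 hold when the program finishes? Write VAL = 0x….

0: ✓ CMP  NZCV=1000
1: · MOVHI
2: · ADDCS
3: ✓ ADDCC  r1←0x46
4: ✓ CMP  NZCV=0010
5: ✓ MOVNE  r0←0x86
6: · MOVMI
7: ✓ CMP  NZCV=1001
8: ✓ MOVMI  r3←0xd5
9: · MOVVC

VAL = 0x46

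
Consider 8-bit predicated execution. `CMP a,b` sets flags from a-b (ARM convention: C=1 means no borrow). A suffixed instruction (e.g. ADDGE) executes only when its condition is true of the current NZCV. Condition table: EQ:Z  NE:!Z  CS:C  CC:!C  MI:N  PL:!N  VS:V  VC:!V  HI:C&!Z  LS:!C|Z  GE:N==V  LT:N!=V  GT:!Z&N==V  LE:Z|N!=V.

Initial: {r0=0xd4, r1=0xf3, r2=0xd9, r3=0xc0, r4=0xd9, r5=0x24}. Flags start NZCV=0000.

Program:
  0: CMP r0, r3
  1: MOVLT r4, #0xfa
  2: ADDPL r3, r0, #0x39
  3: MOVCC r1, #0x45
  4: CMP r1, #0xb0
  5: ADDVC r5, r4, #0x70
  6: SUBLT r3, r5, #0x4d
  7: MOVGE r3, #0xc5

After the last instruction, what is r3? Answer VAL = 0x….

VAL = 0xc5

0: ✓ CMP  NZCV=0010
1: · MOVLT
2: ✓ ADDPL  r3←0x0d
3: · MOVCC
4: ✓ CMP  NZCV=0010
5: ✓ ADDVC  r5←0x49
6: · SUBLT
7: ✓ MOVGE  r3←0xc5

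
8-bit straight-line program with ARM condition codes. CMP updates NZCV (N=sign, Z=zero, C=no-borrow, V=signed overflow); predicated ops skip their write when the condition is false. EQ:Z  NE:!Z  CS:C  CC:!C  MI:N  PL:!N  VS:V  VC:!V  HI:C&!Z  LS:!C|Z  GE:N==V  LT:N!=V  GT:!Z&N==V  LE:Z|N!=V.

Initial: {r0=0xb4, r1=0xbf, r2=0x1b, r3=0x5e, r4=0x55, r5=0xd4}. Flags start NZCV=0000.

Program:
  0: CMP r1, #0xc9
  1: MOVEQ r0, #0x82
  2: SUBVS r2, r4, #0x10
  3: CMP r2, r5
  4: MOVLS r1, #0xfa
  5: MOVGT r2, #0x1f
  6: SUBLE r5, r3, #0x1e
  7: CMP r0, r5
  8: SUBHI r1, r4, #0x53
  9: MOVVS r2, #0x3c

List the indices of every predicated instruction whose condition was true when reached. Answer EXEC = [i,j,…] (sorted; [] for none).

EXEC = [4,5]

0: ✓ CMP  NZCV=1000
1: · MOVEQ
2: · SUBVS
3: ✓ CMP  NZCV=0000
4: ✓ MOVLS  r1←0xfa
5: ✓ MOVGT  r2←0x1f
6: · SUBLE
7: ✓ CMP  NZCV=1000
8: · SUBHI
9: · MOVVS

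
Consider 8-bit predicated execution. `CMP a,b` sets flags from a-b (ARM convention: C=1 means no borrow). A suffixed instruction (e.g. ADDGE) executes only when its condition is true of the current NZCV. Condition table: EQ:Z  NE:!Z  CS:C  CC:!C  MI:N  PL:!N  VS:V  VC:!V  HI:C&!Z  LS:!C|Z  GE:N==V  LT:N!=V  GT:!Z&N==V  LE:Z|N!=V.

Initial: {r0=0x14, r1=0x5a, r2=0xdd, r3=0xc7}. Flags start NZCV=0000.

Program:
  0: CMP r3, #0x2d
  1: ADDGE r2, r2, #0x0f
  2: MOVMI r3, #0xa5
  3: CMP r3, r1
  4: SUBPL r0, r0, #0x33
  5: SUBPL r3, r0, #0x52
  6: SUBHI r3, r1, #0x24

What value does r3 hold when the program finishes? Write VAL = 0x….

0: ✓ CMP  NZCV=1010
1: · ADDGE
2: ✓ MOVMI  r3←0xa5
3: ✓ CMP  NZCV=0011
4: ✓ SUBPL  r0←0xe1
5: ✓ SUBPL  r3←0x8f
6: ✓ SUBHI  r3←0x36

VAL = 0x36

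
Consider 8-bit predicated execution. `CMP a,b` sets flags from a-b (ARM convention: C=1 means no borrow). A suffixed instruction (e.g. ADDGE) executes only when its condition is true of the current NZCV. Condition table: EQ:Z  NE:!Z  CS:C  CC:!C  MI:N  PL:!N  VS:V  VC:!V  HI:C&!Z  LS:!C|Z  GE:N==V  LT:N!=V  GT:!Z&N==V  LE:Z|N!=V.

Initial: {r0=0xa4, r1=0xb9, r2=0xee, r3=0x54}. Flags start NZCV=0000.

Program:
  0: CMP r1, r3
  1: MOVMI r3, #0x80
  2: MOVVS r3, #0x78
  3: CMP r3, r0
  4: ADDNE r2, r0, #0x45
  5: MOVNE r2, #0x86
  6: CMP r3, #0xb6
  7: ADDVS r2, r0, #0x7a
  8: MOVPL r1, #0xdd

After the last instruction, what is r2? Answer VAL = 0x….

VAL = 0x1e

[0] flags=0011 → (cmp)
[1] flags=0011 MI?F → skip
[2] flags=0011 VS?T → r3=0x78
[3] flags=1001 → (cmp)
[4] flags=1001 NE?T → r2=0xe9
[5] flags=1001 NE?T → r2=0x86
[6] flags=1001 → (cmp)
[7] flags=1001 VS?T → r2=0x1e
[8] flags=1001 PL?F → skip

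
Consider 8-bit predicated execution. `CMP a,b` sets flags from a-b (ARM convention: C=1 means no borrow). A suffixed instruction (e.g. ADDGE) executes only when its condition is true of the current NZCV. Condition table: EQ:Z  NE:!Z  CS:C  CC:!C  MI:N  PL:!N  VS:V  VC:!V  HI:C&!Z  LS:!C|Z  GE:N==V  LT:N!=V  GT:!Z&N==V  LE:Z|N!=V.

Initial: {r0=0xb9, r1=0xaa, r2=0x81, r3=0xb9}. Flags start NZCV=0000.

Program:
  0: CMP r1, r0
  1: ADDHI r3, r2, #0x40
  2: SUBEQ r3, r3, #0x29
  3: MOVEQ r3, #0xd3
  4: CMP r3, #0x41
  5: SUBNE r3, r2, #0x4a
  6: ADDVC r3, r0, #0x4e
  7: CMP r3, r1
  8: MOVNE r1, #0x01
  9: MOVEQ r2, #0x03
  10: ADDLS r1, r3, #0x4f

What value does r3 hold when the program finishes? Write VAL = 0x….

[0] flags=1000 → (cmp)
[1] flags=1000 HI?F → skip
[2] flags=1000 EQ?F → skip
[3] flags=1000 EQ?F → skip
[4] flags=0011 → (cmp)
[5] flags=0011 NE?T → r3=0x37
[6] flags=0011 VC?F → skip
[7] flags=1001 → (cmp)
[8] flags=1001 NE?T → r1=0x01
[9] flags=1001 EQ?F → skip
[10] flags=1001 LS?T → r1=0x86

VAL = 0x37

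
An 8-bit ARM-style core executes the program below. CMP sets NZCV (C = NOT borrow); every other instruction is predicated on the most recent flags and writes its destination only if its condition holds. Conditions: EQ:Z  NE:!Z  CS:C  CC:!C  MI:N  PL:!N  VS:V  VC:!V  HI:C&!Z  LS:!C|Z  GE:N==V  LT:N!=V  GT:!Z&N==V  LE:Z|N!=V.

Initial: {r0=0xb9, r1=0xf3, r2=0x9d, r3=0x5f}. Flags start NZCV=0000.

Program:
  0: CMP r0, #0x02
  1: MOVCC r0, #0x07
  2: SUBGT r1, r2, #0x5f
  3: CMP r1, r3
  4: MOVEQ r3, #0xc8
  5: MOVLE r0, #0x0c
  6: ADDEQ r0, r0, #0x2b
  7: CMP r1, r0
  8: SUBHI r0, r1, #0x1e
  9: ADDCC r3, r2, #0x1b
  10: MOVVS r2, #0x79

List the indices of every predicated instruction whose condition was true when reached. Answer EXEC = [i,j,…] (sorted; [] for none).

EXEC = [5,8]

[0] flags=1010 → (cmp)
[1] flags=1010 CC?F → skip
[2] flags=1010 GT?F → skip
[3] flags=1010 → (cmp)
[4] flags=1010 EQ?F → skip
[5] flags=1010 LE?T → r0=0x0c
[6] flags=1010 EQ?F → skip
[7] flags=1010 → (cmp)
[8] flags=1010 HI?T → r0=0xd5
[9] flags=1010 CC?F → skip
[10] flags=1010 VS?F → skip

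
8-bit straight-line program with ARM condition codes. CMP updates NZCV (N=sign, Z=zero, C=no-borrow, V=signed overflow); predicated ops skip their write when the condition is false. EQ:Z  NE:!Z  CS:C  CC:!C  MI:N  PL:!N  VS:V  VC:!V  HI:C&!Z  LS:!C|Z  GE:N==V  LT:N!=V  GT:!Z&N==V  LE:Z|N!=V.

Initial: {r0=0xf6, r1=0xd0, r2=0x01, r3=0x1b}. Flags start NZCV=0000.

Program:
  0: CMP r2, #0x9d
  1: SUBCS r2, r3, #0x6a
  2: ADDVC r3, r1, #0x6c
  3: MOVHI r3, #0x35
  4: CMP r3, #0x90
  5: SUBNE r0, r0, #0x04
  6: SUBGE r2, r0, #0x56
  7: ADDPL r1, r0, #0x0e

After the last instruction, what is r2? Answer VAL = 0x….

VAL = 0x9c

0: ✓ CMP  NZCV=0000
1: · SUBCS
2: ✓ ADDVC  r3←0x3c
3: · MOVHI
4: ✓ CMP  NZCV=1001
5: ✓ SUBNE  r0←0xf2
6: ✓ SUBGE  r2←0x9c
7: · ADDPL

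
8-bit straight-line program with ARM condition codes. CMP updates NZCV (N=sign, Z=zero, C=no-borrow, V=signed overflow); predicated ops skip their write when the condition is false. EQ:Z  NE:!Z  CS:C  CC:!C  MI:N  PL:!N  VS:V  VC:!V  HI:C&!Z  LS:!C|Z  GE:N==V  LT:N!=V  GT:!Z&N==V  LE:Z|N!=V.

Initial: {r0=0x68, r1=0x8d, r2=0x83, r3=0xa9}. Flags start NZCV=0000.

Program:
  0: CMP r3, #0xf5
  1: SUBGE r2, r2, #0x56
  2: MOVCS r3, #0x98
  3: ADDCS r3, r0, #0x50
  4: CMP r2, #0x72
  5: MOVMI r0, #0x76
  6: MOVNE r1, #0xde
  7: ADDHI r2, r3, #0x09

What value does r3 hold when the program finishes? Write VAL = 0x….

VAL = 0xa9

0: ✓ CMP  NZCV=1000
1: · SUBGE
2: · MOVCS
3: · ADDCS
4: ✓ CMP  NZCV=0011
5: · MOVMI
6: ✓ MOVNE  r1←0xde
7: ✓ ADDHI  r2←0xb2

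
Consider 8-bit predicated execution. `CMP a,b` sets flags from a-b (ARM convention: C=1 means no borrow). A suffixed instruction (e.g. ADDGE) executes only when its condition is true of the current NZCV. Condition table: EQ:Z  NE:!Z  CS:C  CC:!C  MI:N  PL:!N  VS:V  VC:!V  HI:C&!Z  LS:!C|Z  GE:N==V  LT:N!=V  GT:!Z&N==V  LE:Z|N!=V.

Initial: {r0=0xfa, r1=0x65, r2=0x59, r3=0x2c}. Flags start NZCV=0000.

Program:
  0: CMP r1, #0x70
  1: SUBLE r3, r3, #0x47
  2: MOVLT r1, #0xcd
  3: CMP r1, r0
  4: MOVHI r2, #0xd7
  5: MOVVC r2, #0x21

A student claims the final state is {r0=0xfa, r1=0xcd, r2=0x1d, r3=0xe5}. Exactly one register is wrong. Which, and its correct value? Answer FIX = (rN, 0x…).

FIX = (r2, 0x21)

[0] flags=1000 → (cmp)
[1] flags=1000 LE?T → r3=0xe5
[2] flags=1000 LT?T → r1=0xcd
[3] flags=1000 → (cmp)
[4] flags=1000 HI?F → skip
[5] flags=1000 VC?T → r2=0x21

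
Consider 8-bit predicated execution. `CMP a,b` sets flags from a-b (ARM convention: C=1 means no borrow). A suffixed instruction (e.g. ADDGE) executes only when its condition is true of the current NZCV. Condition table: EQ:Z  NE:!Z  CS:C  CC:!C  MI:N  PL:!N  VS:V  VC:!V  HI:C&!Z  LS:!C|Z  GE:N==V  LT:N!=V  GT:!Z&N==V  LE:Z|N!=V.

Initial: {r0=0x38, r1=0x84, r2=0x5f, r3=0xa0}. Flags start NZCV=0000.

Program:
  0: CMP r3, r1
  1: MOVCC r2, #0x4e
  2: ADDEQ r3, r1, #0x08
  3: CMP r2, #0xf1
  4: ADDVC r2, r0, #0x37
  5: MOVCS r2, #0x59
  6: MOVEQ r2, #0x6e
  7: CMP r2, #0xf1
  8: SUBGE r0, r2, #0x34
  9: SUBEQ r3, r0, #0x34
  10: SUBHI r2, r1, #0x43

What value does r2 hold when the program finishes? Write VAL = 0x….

VAL = 0x6f

[0] flags=0010 → (cmp)
[1] flags=0010 CC?F → skip
[2] flags=0010 EQ?F → skip
[3] flags=0000 → (cmp)
[4] flags=0000 VC?T → r2=0x6f
[5] flags=0000 CS?F → skip
[6] flags=0000 EQ?F → skip
[7] flags=0000 → (cmp)
[8] flags=0000 GE?T → r0=0x3b
[9] flags=0000 EQ?F → skip
[10] flags=0000 HI?F → skip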